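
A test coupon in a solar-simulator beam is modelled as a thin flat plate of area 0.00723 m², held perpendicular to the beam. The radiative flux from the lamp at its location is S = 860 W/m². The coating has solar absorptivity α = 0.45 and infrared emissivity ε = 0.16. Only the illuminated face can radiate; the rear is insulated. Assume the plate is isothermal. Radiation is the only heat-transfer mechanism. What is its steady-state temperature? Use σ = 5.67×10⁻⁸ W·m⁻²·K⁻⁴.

At equilibrium, absorbed power = emitted power.
Absorbing cross-section = A = 0.007230 m²; emitting surface = A = 0.007230 m² (ratio 1).
αS·A_cross = εσ·A_surf·T⁴  ⇒  T⁴ = αS/(ε·1σ).
T⁴ = 0.450·860/(0.16·1·5.67×10⁻⁸) = 4.266×10¹⁰ K⁴.
T = (4.266×10¹⁰)^(1/4).

T ≈ 454 K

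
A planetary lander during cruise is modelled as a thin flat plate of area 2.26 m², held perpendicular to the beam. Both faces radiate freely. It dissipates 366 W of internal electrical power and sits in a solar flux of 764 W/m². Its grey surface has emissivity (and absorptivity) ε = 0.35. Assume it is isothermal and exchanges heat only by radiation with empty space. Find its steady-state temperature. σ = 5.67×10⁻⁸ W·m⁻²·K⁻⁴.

T ≈ 323 K

At steady state, absorbed solar power + internal power = radiated power.
Absorbed: α·S·A_cross = 0.35·764·2.260 = 604.3 W (cross-section A).
Total input = 604.3 + 366 = 970.3 W.
Radiated: εσ·A_surf·T⁴ with A_surf = 2A = 4.520 m².
T⁴ = 970.3/(0.35·5.67×10⁻⁸·4.520) = 1.082×10¹⁰ K⁴.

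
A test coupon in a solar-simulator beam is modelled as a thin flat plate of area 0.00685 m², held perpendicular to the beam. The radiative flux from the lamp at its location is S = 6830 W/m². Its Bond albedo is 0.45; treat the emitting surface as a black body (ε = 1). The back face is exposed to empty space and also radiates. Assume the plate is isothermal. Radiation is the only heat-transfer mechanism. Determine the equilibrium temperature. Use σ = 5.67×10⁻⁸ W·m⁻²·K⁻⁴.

At equilibrium, absorbed power = emitted power.
Absorbing cross-section = A = 0.006850 m²; emitting surface = 2A = 0.01370 m² (ratio 2).
(1−a)S·A_cross = εσ·A_surf·T⁴  ⇒  T⁴ = (1−a)S/(2σ).
T⁴ = 0.550·6830/(2·5.67×10⁻⁸) = 3.313×10¹⁰ K⁴.
T = (3.313×10¹⁰)^(1/4).

T ≈ 427 K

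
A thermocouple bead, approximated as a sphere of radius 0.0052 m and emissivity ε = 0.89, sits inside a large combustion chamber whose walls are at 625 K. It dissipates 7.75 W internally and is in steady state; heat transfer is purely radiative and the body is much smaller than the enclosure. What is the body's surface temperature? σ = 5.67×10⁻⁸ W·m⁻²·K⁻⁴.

T ≈ 882 K

For a small grey body in a large enclosure, net radiated power = εσA(T⁴ − T_w⁴).
Steady state: P = εσA(T⁴ − T_w⁴) with A = 4πr² = 3.398×10⁻⁴ m².
T⁴ = P/(εσA) + T_w⁴ = 7.75/(0.89·5.67×10⁻⁸·3.398×10⁻⁴) + (625)⁴
    = 4.520×10¹¹ + 1.526×10¹¹ = 6.046×10¹¹ K⁴.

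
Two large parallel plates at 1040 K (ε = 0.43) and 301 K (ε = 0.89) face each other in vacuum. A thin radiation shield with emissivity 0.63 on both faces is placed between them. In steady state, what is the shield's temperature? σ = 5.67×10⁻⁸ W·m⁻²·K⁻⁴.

In steady state the net flux on the hot side equals that on the cold side.
σ(T₁⁴−T_s⁴)/D₁ = σ(T_s⁴−T₂⁴)/D₂, with D₁ = 1/ε₁+1/ε_s−1 = 2.913, D₂ = 1/ε_s+1/ε₂−1 = 1.711.
Solve for T_s⁴: T_s⁴ = (D₂·T₁⁴ + D₁·T₂⁴)/(D₁+D₂) = 4.380×10¹¹ K⁴.

T_s ≈ 814 K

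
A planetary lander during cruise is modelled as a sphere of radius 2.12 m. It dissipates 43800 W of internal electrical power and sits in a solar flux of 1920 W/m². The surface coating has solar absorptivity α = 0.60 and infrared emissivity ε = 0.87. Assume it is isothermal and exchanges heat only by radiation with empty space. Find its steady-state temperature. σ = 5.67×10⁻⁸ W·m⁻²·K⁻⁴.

At steady state, absorbed solar power + internal power = radiated power.
Absorbed: α·S·A_cross = 0.60·1920·14.12 = 16270 W (cross-section πr²).
Total input = 16270 + 43800 = 60070 W.
Radiated: εσ·A_surf·T⁴ with A_surf = 4πr² = 56.48 m².
T⁴ = 60070/(0.87·5.67×10⁻⁸·56.48) = 2.156×10¹⁰ K⁴.

T ≈ 383 K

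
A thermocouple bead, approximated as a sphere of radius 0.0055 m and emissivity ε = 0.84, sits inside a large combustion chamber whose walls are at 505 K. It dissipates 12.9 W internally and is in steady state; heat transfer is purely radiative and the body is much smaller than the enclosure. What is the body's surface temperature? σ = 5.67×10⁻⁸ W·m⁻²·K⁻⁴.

T ≈ 939 K

For a small grey body in a large enclosure, net radiated power = εσA(T⁴ − T_w⁴).
Steady state: P = εσA(T⁴ − T_w⁴) with A = 4πr² = 3.801×10⁻⁴ m².
T⁴ = P/(εσA) + T_w⁴ = 12.9/(0.84·5.67×10⁻⁸·3.801×10⁻⁴) + (505)⁴
    = 7.125×10¹¹ + 6.504×10¹⁰ = 7.775×10¹¹ K⁴.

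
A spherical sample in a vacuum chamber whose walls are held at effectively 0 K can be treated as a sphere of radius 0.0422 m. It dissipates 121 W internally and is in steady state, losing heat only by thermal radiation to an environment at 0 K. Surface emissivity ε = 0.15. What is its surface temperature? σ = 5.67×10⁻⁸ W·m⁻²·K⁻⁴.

Steady state: internal power = radiated power, P = εσA T⁴.
Radiating area A = 4πr² = 0.02238 m².
T⁴ = P/(εσA) = 121/(0.15·5.67×10⁻⁸·0.02238) = 6.357×10¹¹ K⁴.
T = (6.357×10¹¹)^(1/4).

T ≈ 893 K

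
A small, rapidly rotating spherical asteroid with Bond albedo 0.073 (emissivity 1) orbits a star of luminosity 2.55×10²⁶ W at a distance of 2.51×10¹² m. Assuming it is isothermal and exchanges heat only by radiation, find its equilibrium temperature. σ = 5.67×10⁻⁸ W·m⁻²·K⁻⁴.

First find the stellar flux at distance d: S = L/(4πd²) = 2.55×10²⁶/(4π·(2.51×10¹²)²) = 3.221 W/m².
For an isothermal sphere, absorbed (1−a)S·πr² = emitted σ·4πr²·T⁴, so T⁴ = (1−a)S/(4σ).
T⁴ = 0.927·3.221/(4·5.67×10⁻⁸) = 1.316×10⁷ K⁴.

T ≈ 60.2 K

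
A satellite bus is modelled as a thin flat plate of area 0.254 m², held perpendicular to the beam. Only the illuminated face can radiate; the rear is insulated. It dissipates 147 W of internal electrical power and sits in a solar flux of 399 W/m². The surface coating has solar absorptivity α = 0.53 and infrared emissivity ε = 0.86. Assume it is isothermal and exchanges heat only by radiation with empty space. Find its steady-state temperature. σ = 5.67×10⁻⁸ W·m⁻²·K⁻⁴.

At steady state, absorbed solar power + internal power = radiated power.
Absorbed: α·S·A_cross = 0.53·399·0.2540 = 53.71 W (cross-section A).
Total input = 53.71 + 147 = 200.7 W.
Radiated: εσ·A_surf·T⁴ with A_surf = A = 0.2540 m².
T⁴ = 200.7/(0.86·5.67×10⁻⁸·0.2540) = 1.621×10¹⁰ K⁴.

T ≈ 357 K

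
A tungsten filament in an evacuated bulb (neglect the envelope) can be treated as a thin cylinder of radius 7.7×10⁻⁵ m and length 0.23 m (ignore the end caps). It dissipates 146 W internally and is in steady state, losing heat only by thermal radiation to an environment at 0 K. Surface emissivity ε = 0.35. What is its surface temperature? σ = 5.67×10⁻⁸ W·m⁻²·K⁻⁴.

Steady state: internal power = radiated power, P = εσA T⁴.
Radiating area A = 2πrL = 1.113×10⁻⁴ m².
T⁴ = P/(εσA) = 146/(0.35·5.67×10⁻⁸·1.113×10⁻⁴) = 6.612×10¹³ K⁴.
T = (6.612×10¹³)^(1/4).

T ≈ 2850 K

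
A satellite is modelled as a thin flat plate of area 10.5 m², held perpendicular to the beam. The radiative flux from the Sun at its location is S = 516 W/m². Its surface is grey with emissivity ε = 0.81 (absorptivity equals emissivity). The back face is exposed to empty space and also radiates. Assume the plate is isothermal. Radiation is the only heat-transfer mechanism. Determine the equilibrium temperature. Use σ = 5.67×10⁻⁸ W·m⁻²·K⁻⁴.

T ≈ 260 K

At equilibrium, absorbed power = emitted power.
Absorbing cross-section = A = 10.50 m²; emitting surface = 2A = 21.00 m² (ratio 2).
εS·A_cross = εσ·A_surf·T⁴  ⇒  T⁴ = S/(2σ)   (ε cancels).
T⁴ = 516/(2·5.67×10⁻⁸) = 4.550×10⁹ K⁴.
T = (4.550×10⁹)^(1/4).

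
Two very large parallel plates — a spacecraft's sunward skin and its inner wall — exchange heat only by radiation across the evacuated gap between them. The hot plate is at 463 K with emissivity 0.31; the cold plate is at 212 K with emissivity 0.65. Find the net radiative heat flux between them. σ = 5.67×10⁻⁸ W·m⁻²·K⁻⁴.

q ≈ 662 W/m²

For two infinite grey parallel plates, q = σ(T₁⁴ − T₂⁴)/(1/ε₁ + 1/ε₂ − 1).
T₁⁴ − T₂⁴ = 4.595×10¹⁰ − 2.020×10⁹ = 4.393×10¹⁰ K⁴.
1/ε₁ + 1/ε₂ − 1 = 3.226 + 1.538 − 1 = 3.764.
q = 5.67×10⁻⁸ × 4.393×10¹⁰ / 3.764.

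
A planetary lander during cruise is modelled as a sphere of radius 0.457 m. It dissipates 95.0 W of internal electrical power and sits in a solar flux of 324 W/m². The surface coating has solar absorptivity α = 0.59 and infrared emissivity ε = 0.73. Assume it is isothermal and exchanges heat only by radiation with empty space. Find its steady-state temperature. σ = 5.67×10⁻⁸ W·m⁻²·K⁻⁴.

T ≈ 212 K

At steady state, absorbed solar power + internal power = radiated power.
Absorbed: α·S·A_cross = 0.59·324·0.6561 = 125.4 W (cross-section πr²).
Total input = 125.4 + 95.0 = 220.4 W.
Radiated: εσ·A_surf·T⁴ with A_surf = 4πr² = 2.624 m².
T⁴ = 220.4/(0.73·5.67×10⁻⁸·2.624) = 2.029×10⁹ K⁴.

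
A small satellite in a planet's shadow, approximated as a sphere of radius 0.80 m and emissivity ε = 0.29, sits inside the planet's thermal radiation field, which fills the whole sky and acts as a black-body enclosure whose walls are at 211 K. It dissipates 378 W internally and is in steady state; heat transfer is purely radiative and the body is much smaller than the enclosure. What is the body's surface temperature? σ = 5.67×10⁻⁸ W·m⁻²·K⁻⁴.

T ≈ 264 K

For a small grey body in a large enclosure, net radiated power = εσA(T⁴ − T_w⁴).
Steady state: P = εσA(T⁴ − T_w⁴) with A = 4πr² = 8.042 m².
T⁴ = P/(εσA) + T_w⁴ = 378/(0.29·5.67×10⁻⁸·8.042) + (211)⁴
    = 2.858×10⁹ + 1.982×10⁹ = 4.841×10⁹ K⁴.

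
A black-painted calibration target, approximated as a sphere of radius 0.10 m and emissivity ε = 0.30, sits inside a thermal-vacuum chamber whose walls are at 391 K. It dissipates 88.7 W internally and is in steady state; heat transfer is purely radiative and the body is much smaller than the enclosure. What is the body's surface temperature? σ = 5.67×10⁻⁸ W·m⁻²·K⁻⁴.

T ≈ 505 K

For a small grey body in a large enclosure, net radiated power = εσA(T⁴ − T_w⁴).
Steady state: P = εσA(T⁴ − T_w⁴) with A = 4πr² = 0.1257 m².
T⁴ = P/(εσA) + T_w⁴ = 88.7/(0.30·5.67×10⁻⁸·0.1257) + (391)⁴
    = 4.150×10¹⁰ + 2.337×10¹⁰ = 6.487×10¹⁰ K⁴.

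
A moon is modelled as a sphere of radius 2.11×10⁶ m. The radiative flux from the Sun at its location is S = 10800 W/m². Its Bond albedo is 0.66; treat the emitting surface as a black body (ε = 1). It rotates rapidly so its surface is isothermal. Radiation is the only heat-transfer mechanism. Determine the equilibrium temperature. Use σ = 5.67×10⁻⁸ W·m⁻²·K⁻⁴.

At equilibrium, absorbed power = emitted power.
Absorbing cross-section = πr² = 1.399×10¹³ m²; emitting surface = 4πr² = 5.595×10¹³ m² (ratio 4).
(1−a)S·A_cross = εσ·A_surf·T⁴  ⇒  T⁴ = (1−a)S/(4σ).
T⁴ = 0.340·10800/(4·5.67×10⁻⁸) = 1.619×10¹⁰ K⁴.
T = (1.619×10¹⁰)^(1/4).

T ≈ 357 K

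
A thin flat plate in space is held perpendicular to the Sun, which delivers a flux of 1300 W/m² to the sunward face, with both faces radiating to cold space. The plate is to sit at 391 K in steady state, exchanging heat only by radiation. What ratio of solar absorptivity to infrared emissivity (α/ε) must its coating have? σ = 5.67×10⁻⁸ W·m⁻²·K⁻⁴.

α/ε ≈ 2.04

Balance: αS·A = εσ·2A·T⁴ ⇒ α/ε = 2σT⁴/S.
α/ε = 2·5.67×10⁻⁸·(391)⁴/1300 = 2·5.67×10⁻⁸·2.337×10¹⁰/1300.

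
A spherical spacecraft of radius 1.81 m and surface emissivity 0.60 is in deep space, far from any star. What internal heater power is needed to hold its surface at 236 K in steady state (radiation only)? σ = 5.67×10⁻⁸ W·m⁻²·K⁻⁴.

P ≈ 4340 W

P = εσ·4πr²·T⁴.
4πr² = 41.17 m²; T⁴ = 3.102×10⁹ K⁴.
P = 0.60·5.67×10⁻⁸·41.17·3.102×10⁹.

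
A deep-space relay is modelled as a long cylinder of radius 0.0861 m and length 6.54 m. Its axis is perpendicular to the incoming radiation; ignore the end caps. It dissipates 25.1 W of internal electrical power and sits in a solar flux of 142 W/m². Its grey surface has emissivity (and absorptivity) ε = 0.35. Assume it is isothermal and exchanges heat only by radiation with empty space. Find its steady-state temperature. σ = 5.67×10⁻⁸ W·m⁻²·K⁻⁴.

At steady state, absorbed solar power + internal power = radiated power.
Absorbed: α·S·A_cross = 0.35·142·1.126 = 55.97 W (cross-section 2rL).
Total input = 55.97 + 25.1 = 81.07 W.
Radiated: εσ·A_surf·T⁴ with A_surf = 2πrL = 3.538 m².
T⁴ = 81.07/(0.35·5.67×10⁻⁸·3.538) = 1.155×10⁹ K⁴.

T ≈ 184 K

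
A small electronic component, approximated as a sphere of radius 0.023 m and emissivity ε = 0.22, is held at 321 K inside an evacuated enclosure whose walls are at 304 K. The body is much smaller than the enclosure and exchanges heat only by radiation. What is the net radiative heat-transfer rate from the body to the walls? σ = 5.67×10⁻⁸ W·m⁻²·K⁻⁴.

P_net ≈ 0.172 W

For a small grey body in a large enclosure: P_net = εσA(T_body⁴ − T_wall⁴).
A = 4πr² = 0.006648 m²; T_body⁴ − T_wall⁴ = 1.062×10¹⁰ − 8.541×10⁹ = 2.077×10⁹ K⁴.
|P_net| = 0.22·5.67×10⁻⁸·0.006648·2.077×10⁹.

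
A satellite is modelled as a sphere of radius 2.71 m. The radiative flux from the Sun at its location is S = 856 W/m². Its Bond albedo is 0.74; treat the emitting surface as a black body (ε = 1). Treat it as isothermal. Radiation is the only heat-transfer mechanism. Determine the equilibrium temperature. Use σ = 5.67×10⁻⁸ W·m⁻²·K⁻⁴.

T ≈ 177 K

At equilibrium, absorbed power = emitted power.
Absorbing cross-section = πr² = 23.07 m²; emitting surface = 4πr² = 92.29 m² (ratio 4).
(1−a)S·A_cross = εσ·A_surf·T⁴  ⇒  T⁴ = (1−a)S/(4σ).
T⁴ = 0.260·856/(4·5.67×10⁻⁸) = 9.813×10⁸ K⁴.
T = (9.813×10⁸)^(1/4).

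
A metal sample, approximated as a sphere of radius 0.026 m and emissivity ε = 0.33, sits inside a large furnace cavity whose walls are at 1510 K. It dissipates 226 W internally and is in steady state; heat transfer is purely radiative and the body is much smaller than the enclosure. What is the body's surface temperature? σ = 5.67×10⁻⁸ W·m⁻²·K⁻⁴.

T ≈ 1600 K

For a small grey body in a large enclosure, net radiated power = εσA(T⁴ − T_w⁴).
Steady state: P = εσA(T⁴ − T_w⁴) with A = 4πr² = 0.008495 m².
T⁴ = P/(εσA) + T_w⁴ = 226/(0.33·5.67×10⁻⁸·0.008495) + (1510)⁴
    = 1.422×10¹² + 5.199×10¹² = 6.621×10¹² K⁴.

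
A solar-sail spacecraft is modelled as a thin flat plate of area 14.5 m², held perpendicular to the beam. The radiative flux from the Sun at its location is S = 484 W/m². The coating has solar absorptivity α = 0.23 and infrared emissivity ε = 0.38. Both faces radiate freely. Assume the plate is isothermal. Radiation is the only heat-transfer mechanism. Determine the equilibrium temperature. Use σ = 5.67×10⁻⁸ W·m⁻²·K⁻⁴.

T ≈ 225 K

At equilibrium, absorbed power = emitted power.
Absorbing cross-section = A = 14.50 m²; emitting surface = 2A = 29.00 m² (ratio 2).
αS·A_cross = εσ·A_surf·T⁴  ⇒  T⁴ = αS/(ε·2σ).
T⁴ = 0.230·484/(0.38·2·5.67×10⁻⁸) = 2.583×10⁹ K⁴.
T = (2.583×10⁹)^(1/4).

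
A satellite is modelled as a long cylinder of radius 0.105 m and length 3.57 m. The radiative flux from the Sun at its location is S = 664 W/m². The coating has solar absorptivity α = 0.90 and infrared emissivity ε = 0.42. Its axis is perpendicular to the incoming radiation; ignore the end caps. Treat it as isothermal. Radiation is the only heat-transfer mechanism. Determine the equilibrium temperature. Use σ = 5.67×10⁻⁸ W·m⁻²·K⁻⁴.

T ≈ 299 K

At equilibrium, absorbed power = emitted power.
Absorbing cross-section = 2rL = 0.7497 m²; emitting surface = 2πrL = 2.355 m² (ratio π).
αS·A_cross = εσ·A_surf·T⁴  ⇒  T⁴ = αS/(ε·πσ).
T⁴ = 0.900·664/(0.42·π·5.67×10⁻⁸) = 7.988×10⁹ K⁴.
T = (7.988×10⁹)^(1/4).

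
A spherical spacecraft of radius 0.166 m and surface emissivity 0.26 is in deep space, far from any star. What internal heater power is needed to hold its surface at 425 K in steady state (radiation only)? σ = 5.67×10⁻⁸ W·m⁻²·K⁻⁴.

P = εσ·4πr²·T⁴.
4πr² = 0.3463 m²; T⁴ = 3.263×10¹⁰ K⁴.
P = 0.26·5.67×10⁻⁸·0.3463·3.263×10¹⁰.

P ≈ 167 W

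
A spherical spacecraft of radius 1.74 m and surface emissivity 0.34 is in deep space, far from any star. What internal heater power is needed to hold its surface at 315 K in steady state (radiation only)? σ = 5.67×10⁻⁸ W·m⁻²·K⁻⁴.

P ≈ 7220 W

P = εσ·4πr²·T⁴.
4πr² = 38.05 m²; T⁴ = 9.846×10⁹ K⁴.
P = 0.34·5.67×10⁻⁸·38.05·9.846×10⁹.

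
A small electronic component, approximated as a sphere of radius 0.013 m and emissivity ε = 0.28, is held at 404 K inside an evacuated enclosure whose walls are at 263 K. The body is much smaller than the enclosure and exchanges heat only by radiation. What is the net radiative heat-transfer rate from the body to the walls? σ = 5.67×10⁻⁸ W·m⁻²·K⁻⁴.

For a small grey body in a large enclosure: P_net = εσA(T_body⁴ − T_wall⁴).
A = 4πr² = 0.002124 m²; T_body⁴ − T_wall⁴ = 2.664×10¹⁰ − 4.784×10⁹ = 2.186×10¹⁰ K⁴.
|P_net| = 0.28·5.67×10⁻⁸·0.002124·2.186×10¹⁰.

P_net ≈ 0.737 W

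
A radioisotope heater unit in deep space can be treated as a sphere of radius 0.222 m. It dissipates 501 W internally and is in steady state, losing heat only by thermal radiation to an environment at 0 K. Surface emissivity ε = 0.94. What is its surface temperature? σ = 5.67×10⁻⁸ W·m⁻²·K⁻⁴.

Steady state: internal power = radiated power, P = εσA T⁴.
Radiating area A = 4πr² = 0.6193 m².
T⁴ = P/(εσA) = 501/(0.94·5.67×10⁻⁸·0.6193) = 1.518×10¹⁰ K⁴.
T = (1.518×10¹⁰)^(1/4).

T ≈ 351 K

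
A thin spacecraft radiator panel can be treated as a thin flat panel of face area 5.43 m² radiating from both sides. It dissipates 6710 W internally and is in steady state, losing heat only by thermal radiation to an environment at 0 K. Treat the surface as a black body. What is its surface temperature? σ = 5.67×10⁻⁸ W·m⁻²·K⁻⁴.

T ≈ 323 K

Steady state: internal power = radiated power, P = εσA T⁴.
Radiating area A = 2·5.43 = 10.86 m².
T⁴ = P/(εσA) = 6710/(1.0·5.67×10⁻⁸·10.86) = 1.090×10¹⁰ K⁴.
T = (1.090×10¹⁰)^(1/4).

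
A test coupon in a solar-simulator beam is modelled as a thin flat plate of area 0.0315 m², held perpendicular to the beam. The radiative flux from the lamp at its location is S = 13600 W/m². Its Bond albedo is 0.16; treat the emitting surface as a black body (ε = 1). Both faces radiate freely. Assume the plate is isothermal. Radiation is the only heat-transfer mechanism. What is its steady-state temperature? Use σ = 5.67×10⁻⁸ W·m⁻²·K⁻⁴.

At equilibrium, absorbed power = emitted power.
Absorbing cross-section = A = 0.03150 m²; emitting surface = 2A = 0.06300 m² (ratio 2).
(1−a)S·A_cross = εσ·A_surf·T⁴  ⇒  T⁴ = (1−a)S/(2σ).
T⁴ = 0.840·13600/(2·5.67×10⁻⁸) = 1.007×10¹¹ K⁴.
T = (1.007×10¹¹)^(1/4).

T ≈ 563 K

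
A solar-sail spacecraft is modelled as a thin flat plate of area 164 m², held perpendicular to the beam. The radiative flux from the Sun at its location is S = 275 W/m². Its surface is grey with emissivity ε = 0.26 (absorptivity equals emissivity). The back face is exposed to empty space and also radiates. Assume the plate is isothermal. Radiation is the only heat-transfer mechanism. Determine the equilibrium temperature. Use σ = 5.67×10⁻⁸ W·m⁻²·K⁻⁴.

At equilibrium, absorbed power = emitted power.
Absorbing cross-section = A = 164.0 m²; emitting surface = 2A = 328.0 m² (ratio 2).
εS·A_cross = εσ·A_surf·T⁴  ⇒  T⁴ = S/(2σ)   (ε cancels).
T⁴ = 275/(2·5.67×10⁻⁸) = 2.425×10⁹ K⁴.
T = (2.425×10⁹)^(1/4).

T ≈ 222 K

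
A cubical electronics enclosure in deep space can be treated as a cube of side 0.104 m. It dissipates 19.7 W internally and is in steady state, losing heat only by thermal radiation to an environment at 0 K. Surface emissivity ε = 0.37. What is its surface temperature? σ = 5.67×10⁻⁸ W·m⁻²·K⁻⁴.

Steady state: internal power = radiated power, P = εσA T⁴.
Radiating area A = 6L² = 0.06490 m².
T⁴ = P/(εσA) = 19.7/(0.37·5.67×10⁻⁸·0.06490) = 1.447×10¹⁰ K⁴.
T = (1.447×10¹⁰)^(1/4).

T ≈ 347 K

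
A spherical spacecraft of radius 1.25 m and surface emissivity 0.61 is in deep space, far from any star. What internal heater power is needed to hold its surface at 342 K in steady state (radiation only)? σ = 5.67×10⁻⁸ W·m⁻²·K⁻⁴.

P = εσ·4πr²·T⁴.
4πr² = 19.63 m²; T⁴ = 1.368×10¹⁰ K⁴.
P = 0.61·5.67×10⁻⁸·19.63·1.368×10¹⁰.

P ≈ 9290 W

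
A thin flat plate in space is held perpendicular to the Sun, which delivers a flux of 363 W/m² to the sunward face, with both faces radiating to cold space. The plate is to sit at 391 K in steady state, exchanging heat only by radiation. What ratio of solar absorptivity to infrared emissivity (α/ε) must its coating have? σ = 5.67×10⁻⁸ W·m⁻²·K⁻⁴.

Balance: αS·A = εσ·2A·T⁴ ⇒ α/ε = 2σT⁴/S.
α/ε = 2·5.67×10⁻⁸·(391)⁴/363 = 2·5.67×10⁻⁸·2.337×10¹⁰/363.

α/ε ≈ 7.30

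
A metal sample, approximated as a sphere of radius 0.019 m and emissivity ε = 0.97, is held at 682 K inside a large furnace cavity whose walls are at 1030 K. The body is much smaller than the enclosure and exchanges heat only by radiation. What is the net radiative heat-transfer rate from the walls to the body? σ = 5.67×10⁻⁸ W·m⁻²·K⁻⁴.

For a small grey body in a large enclosure: P_net = εσA(T_body⁴ − T_wall⁴).
A = 4πr² = 0.004536 m²; T_body⁴ − T_wall⁴ = 2.163×10¹¹ − 1.126×10¹² = -9.092×10¹¹ K⁴.
|P_net| = 0.97·5.67×10⁻⁸·0.004536·9.092×10¹¹.

P_net ≈ 227 W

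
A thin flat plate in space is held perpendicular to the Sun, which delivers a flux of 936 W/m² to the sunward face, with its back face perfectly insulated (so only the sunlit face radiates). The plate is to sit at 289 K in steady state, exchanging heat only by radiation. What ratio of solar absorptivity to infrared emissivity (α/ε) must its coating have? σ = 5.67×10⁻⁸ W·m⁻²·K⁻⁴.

α/ε ≈ 0.423

Balance: αS·A = εσ·1A·T⁴ ⇒ α/ε = σT⁴/S.
α/ε = 5.67×10⁻⁸·(289)⁴/936 = 5.67×10⁻⁸·6.976×10⁹/936.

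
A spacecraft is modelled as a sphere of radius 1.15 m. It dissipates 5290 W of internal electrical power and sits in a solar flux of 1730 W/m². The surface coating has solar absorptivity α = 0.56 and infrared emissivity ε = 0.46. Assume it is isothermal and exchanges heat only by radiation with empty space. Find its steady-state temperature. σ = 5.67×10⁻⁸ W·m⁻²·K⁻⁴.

T ≈ 383 K

At steady state, absorbed solar power + internal power = radiated power.
Absorbed: α·S·A_cross = 0.56·1730·4.155 = 4025 W (cross-section πr²).
Total input = 4025 + 5290 = 9315 W.
Radiated: εσ·A_surf·T⁴ with A_surf = 4πr² = 16.62 m².
T⁴ = 9315/(0.46·5.67×10⁻⁸·16.62) = 2.149×10¹⁰ K⁴.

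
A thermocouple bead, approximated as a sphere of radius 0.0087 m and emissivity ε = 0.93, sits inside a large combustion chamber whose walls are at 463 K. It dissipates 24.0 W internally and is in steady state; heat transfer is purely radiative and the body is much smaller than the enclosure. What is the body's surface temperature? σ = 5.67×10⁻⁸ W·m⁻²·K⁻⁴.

T ≈ 851 K

For a small grey body in a large enclosure, net radiated power = εσA(T⁴ − T_w⁴).
Steady state: P = εσA(T⁴ − T_w⁴) with A = 4πr² = 9.511×10⁻⁴ m².
T⁴ = P/(εσA) + T_w⁴ = 24.0/(0.93·5.67×10⁻⁸·9.511×10⁻⁴) + (463)⁴
    = 4.785×10¹¹ + 4.595×10¹⁰ = 5.245×10¹¹ K⁴.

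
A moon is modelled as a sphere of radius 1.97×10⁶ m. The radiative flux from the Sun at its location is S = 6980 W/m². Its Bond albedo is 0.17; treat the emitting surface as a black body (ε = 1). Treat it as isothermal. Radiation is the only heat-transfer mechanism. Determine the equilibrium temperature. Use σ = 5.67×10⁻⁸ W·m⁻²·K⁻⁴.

T ≈ 400 K

At equilibrium, absorbed power = emitted power.
Absorbing cross-section = πr² = 1.219×10¹³ m²; emitting surface = 4πr² = 4.877×10¹³ m² (ratio 4).
(1−a)S·A_cross = εσ·A_surf·T⁴  ⇒  T⁴ = (1−a)S/(4σ).
T⁴ = 0.830·6980/(4·5.67×10⁻⁸) = 2.554×10¹⁰ K⁴.
T = (2.554×10¹⁰)^(1/4).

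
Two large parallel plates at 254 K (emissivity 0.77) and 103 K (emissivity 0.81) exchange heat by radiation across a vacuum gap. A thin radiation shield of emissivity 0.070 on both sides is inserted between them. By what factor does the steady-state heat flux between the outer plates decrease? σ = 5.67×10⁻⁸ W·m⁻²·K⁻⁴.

factor ≈ 19.0

Without shield: q₀ = σΔ(T⁴)/(1/ε₁+1/ε₂−1) with denominator 1.533.
With shield the two gaps are in series; the resistances add: (1/ε₁+1/ε_s−1)+(1/ε_s+1/ε₂−1) = 14.58+14.52 = 29.10.
Heat-flux ratio q₀/q = 29.10/1.533.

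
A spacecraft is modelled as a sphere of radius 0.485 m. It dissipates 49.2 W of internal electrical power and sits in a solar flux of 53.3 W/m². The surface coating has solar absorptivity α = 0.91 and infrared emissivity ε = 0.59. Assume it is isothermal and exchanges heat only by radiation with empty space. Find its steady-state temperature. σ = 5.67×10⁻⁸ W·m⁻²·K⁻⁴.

T ≈ 171 K

At steady state, absorbed solar power + internal power = radiated power.
Absorbed: α·S·A_cross = 0.91·53.3·0.7390 = 35.84 W (cross-section πr²).
Total input = 35.84 + 49.2 = 85.04 W.
Radiated: εσ·A_surf·T⁴ with A_surf = 4πr² = 2.956 m².
T⁴ = 85.04/(0.59·5.67×10⁻⁸·2.956) = 8.600×10⁸ K⁴.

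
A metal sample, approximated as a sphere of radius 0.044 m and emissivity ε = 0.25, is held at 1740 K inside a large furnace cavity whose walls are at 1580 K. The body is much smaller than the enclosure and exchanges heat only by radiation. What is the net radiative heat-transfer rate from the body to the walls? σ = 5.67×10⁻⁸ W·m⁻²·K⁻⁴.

For a small grey body in a large enclosure: P_net = εσA(T_body⁴ − T_wall⁴).
A = 4πr² = 0.02433 m²; T_body⁴ − T_wall⁴ = 9.166×10¹² − 6.232×10¹² = 2.934×10¹² K⁴.
|P_net| = 0.25·5.67×10⁻⁸·0.02433·2.934×10¹².

P_net ≈ 1010 W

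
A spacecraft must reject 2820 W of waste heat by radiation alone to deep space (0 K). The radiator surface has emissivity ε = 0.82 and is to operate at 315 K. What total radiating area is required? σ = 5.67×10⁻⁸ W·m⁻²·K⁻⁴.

A ≈ 6.16 m²

P = εσA T⁴ ⇒ A = P/(εσT⁴).
T⁴ = 9.846×10⁹ K⁴.
A = 2820/(0.82 × 5.67×10⁻⁸ × 9.846×10⁹).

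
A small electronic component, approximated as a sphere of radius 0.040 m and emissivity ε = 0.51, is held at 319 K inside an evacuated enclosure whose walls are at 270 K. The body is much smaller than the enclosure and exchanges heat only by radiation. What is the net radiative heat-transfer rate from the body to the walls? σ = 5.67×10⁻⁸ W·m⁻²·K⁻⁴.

P_net ≈ 2.93 W

For a small grey body in a large enclosure: P_net = εσA(T_body⁴ − T_wall⁴).
A = 4πr² = 0.02011 m²; T_body⁴ − T_wall⁴ = 1.036×10¹⁰ − 5.314×10⁹ = 5.041×10⁹ K⁴.
|P_net| = 0.51·5.67×10⁻⁸·0.02011·5.041×10⁹.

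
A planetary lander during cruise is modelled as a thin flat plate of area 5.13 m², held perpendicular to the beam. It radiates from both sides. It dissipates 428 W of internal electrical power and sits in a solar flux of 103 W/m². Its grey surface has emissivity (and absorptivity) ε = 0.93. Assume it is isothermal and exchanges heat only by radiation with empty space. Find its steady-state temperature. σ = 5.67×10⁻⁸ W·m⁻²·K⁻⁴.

At steady state, absorbed solar power + internal power = radiated power.
Absorbed: α·S·A_cross = 0.93·103·5.130 = 491.4 W (cross-section A).
Total input = 491.4 + 428 = 919.4 W.
Radiated: εσ·A_surf·T⁴ with A_surf = 2A = 10.26 m².
T⁴ = 919.4/(0.93·5.67×10⁻⁸·10.26) = 1.699×10⁹ K⁴.

T ≈ 203 K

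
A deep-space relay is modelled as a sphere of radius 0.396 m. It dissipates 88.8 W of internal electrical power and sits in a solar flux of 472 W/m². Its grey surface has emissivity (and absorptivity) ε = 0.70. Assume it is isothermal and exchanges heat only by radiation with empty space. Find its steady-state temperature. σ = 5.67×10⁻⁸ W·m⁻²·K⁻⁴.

At steady state, absorbed solar power + internal power = radiated power.
Absorbed: α·S·A_cross = 0.70·472·0.4927 = 162.8 W (cross-section πr²).
Total input = 162.8 + 88.8 = 251.6 W.
Radiated: εσ·A_surf·T⁴ with A_surf = 4πr² = 1.971 m².
T⁴ = 251.6/(0.70·5.67×10⁻⁸·1.971) = 3.216×10⁹ K⁴.

T ≈ 238 K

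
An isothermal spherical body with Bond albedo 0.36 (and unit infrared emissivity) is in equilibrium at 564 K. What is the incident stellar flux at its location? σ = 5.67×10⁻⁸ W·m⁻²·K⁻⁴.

S ≈ 35900 W/m²

(1−a)S·πr² = σ·4πr²·T⁴ ⇒ S = 4σT⁴/(1−a).
S = 4·5.67×10⁻⁸·1.012×10¹¹/0.640.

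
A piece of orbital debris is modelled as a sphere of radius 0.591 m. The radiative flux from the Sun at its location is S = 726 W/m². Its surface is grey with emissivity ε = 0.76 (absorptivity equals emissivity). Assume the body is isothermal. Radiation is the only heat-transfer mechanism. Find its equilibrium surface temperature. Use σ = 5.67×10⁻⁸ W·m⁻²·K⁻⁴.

T ≈ 238 K

At equilibrium, absorbed power = emitted power.
Absorbing cross-section = πr² = 1.097 m²; emitting surface = 4πr² = 4.389 m² (ratio 4).
εS·A_cross = εσ·A_surf·T⁴  ⇒  T⁴ = S/(4σ)   (ε cancels).
T⁴ = 726/(4·5.67×10⁻⁸) = 3.201×10⁹ K⁴.
T = (3.201×10⁹)^(1/4).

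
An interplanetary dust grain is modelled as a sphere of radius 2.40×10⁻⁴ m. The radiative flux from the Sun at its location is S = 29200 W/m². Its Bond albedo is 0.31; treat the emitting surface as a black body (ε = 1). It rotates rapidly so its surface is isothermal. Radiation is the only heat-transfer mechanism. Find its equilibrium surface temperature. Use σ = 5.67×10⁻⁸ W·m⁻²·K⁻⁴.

T ≈ 546 K

At equilibrium, absorbed power = emitted power.
Absorbing cross-section = πr² = 1.810×10⁻⁷ m²; emitting surface = 4πr² = 7.238×10⁻⁷ m² (ratio 4).
(1−a)S·A_cross = εσ·A_surf·T⁴  ⇒  T⁴ = (1−a)S/(4σ).
T⁴ = 0.690·29200/(4·5.67×10⁻⁸) = 8.884×10¹⁰ K⁴.
T = (8.884×10¹⁰)^(1/4).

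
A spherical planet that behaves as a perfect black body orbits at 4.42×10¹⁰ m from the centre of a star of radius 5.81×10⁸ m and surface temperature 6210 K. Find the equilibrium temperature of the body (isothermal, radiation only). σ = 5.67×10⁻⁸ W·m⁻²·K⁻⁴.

T ≈ 503 K

The star's surface emits σT_*⁴; at distance d the flux is S = σT_*⁴(R_*/d)².
S = 5.67×10⁻⁸·(6210)⁴·(5.81×10⁸/4.42×10¹⁰)² = 14570 W/m².
For an isothermal sphere T⁴ = (1−a)S/(4σ) = 6.424×10¹⁰ K⁴.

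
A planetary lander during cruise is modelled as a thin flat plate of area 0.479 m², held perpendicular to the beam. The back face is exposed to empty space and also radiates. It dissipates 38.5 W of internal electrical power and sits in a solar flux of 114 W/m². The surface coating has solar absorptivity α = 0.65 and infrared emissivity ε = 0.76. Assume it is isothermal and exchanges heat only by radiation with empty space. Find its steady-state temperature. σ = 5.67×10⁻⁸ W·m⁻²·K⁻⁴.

T ≈ 206 K

At steady state, absorbed solar power + internal power = radiated power.
Absorbed: α·S·A_cross = 0.65·114·0.4790 = 35.49 W (cross-section A).
Total input = 35.49 + 38.5 = 73.99 W.
Radiated: εσ·A_surf·T⁴ with A_surf = 2A = 0.9580 m².
T⁴ = 73.99/(0.76·5.67×10⁻⁸·0.9580) = 1.792×10⁹ K⁴.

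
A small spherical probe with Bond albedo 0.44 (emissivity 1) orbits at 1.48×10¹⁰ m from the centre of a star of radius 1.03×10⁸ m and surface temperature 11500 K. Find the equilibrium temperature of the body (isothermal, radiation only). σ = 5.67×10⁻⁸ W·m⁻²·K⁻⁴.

T ≈ 587 K

The star's surface emits σT_*⁴; at distance d the flux is S = σT_*⁴(R_*/d)².
S = 5.67×10⁻⁸·(11500)⁴·(1.03×10⁸/1.48×10¹⁰)² = 48030 W/m².
For an isothermal sphere T⁴ = (1−a)S/(4σ) = 1.186×10¹¹ K⁴.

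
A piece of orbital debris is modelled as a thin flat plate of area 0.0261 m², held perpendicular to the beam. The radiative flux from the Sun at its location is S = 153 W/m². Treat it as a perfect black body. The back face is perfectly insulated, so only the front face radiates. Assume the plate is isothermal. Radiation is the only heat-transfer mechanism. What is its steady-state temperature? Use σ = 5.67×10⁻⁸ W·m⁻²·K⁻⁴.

T ≈ 228 K

At equilibrium, absorbed power = emitted power.
Absorbing cross-section = A = 0.02610 m²; emitting surface = A = 0.02610 m² (ratio 1).
S·A_cross = εσ·A_surf·T⁴  ⇒  T⁴ = S/(1σ).
T⁴ = 1.00·153/(1·5.67×10⁻⁸) = 2.698×10⁹ K⁴.
T = (2.698×10⁹)^(1/4).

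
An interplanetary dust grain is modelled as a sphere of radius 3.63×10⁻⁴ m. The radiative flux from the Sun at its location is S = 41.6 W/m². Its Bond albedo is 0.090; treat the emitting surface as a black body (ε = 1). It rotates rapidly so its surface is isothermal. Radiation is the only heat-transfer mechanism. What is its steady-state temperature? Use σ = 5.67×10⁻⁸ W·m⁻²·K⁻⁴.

T ≈ 114 K

At equilibrium, absorbed power = emitted power.
Absorbing cross-section = πr² = 4.140×10⁻⁷ m²; emitting surface = 4πr² = 1.656×10⁻⁶ m² (ratio 4).
(1−a)S·A_cross = εσ·A_surf·T⁴  ⇒  T⁴ = (1−a)S/(4σ).
T⁴ = 0.910·41.6/(4·5.67×10⁻⁸) = 1.669×10⁸ K⁴.
T = (1.669×10⁸)^(1/4).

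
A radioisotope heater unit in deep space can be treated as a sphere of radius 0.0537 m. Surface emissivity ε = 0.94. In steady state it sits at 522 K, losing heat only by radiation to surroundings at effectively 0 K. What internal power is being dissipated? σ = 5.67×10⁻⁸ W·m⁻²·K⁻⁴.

P ≈ 143 W

Steady state: P = εσA T⁴.
A = 4πr² = 0.03624 m²; T⁴ = (522)⁴ = 7.425×10¹⁰ K⁴.
P = 0.94 × 5.67×10⁻⁸ × 0.03624 × 7.425×10¹⁰.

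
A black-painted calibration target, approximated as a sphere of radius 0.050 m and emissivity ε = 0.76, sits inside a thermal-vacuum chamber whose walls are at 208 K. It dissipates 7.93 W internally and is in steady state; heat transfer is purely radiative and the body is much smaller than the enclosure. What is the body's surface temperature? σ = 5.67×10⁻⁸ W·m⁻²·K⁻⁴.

For a small grey body in a large enclosure, net radiated power = εσA(T⁴ − T_w⁴).
Steady state: P = εσA(T⁴ − T_w⁴) with A = 4πr² = 0.03142 m².
T⁴ = P/(εσA) + T_w⁴ = 7.93/(0.76·5.67×10⁻⁸·0.03142) + (208)⁴
    = 5.858×10⁹ + 1.872×10⁹ = 7.729×10⁹ K⁴.

T ≈ 297 K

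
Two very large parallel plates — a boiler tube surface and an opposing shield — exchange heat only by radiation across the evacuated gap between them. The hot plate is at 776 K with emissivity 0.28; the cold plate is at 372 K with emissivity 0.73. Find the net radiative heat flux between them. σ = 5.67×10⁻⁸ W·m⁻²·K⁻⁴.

q ≈ 4940 W/m²

For two infinite grey parallel plates, q = σ(T₁⁴ − T₂⁴)/(1/ε₁ + 1/ε₂ − 1).
T₁⁴ − T₂⁴ = 3.626×10¹¹ − 1.915×10¹⁰ = 3.435×10¹¹ K⁴.
1/ε₁ + 1/ε₂ − 1 = 3.571 + 1.370 − 1 = 3.941.
q = 5.67×10⁻⁸ × 3.435×10¹¹ / 3.941.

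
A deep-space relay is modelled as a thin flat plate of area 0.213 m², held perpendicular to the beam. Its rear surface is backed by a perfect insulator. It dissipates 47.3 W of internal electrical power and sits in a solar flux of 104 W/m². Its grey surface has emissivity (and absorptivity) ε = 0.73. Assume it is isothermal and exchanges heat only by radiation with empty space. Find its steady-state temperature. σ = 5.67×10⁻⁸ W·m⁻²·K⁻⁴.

T ≈ 291 K

At steady state, absorbed solar power + internal power = radiated power.
Absorbed: α·S·A_cross = 0.73·104·0.2130 = 16.17 W (cross-section A).
Total input = 16.17 + 47.3 = 63.47 W.
Radiated: εσ·A_surf·T⁴ with A_surf = A = 0.2130 m².
T⁴ = 63.47/(0.73·5.67×10⁻⁸·0.2130) = 7.199×10⁹ K⁴.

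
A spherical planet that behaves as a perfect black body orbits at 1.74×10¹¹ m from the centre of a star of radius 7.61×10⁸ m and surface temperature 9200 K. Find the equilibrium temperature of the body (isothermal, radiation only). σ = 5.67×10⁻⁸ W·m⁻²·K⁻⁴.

T ≈ 430 K

The star's surface emits σT_*⁴; at distance d the flux is S = σT_*⁴(R_*/d)².
S = 5.67×10⁻⁸·(9200)⁴·(7.61×10⁸/1.74×10¹¹)² = 7770 W/m².
For an isothermal sphere T⁴ = (1−a)S/(4σ) = 3.426×10¹⁰ K⁴.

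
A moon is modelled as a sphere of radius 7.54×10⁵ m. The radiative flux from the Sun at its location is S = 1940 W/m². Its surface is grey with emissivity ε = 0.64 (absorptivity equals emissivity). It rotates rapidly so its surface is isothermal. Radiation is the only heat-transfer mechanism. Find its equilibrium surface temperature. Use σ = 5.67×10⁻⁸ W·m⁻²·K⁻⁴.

At equilibrium, absorbed power = emitted power.
Absorbing cross-section = πr² = 1.786×10¹² m²; emitting surface = 4πr² = 7.144×10¹² m² (ratio 4).
εS·A_cross = εσ·A_surf·T⁴  ⇒  T⁴ = S/(4σ)   (ε cancels).
T⁴ = 1940/(4·5.67×10⁻⁸) = 8.554×10⁹ K⁴.
T = (8.554×10⁹)^(1/4).

T ≈ 304 K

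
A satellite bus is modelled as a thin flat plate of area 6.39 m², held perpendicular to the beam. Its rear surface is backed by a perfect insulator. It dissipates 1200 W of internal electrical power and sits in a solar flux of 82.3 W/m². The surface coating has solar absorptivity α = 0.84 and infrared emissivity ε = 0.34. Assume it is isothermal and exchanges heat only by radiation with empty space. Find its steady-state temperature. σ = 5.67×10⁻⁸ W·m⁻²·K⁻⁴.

T ≈ 340 K

At steady state, absorbed solar power + internal power = radiated power.
Absorbed: α·S·A_cross = 0.84·82.3·6.390 = 441.8 W (cross-section A).
Total input = 441.8 + 1200 = 1642 W.
Radiated: εσ·A_surf·T⁴ with A_surf = A = 6.390 m².
T⁴ = 1642/(0.34·5.67×10⁻⁸·6.390) = 1.333×10¹⁰ K⁴.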